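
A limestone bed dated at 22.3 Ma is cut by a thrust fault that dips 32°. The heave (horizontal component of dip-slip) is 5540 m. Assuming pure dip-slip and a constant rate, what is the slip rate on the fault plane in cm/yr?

0.0293 cm/yr

dip-slip = heave / cos(dip) = 5540 m / cos(32°) = 6533 m
rate = 6533 m / 22.3 Ma = 0.000293 m/yr = 0.0293 cm/yr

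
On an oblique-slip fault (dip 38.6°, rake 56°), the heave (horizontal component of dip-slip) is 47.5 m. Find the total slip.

73.3 m

dip-slip = heave / cos(dip) = 47.5 / cos(38.6°) = 60.78 m
net slip = dip-slip / sin(rake) = 60.78 / sin(56°) = 73.3 m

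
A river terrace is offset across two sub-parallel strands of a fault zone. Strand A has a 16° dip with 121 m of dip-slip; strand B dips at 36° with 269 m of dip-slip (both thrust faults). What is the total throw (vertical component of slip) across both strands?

191 m

throw_A = 121 × sin(16°) = 33.35 m
throw_B = 269 × sin(36°) = 158.1 m
total = 33.35 + 158.1 = 191 m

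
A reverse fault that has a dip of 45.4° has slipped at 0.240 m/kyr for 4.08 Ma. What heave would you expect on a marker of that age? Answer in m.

688 m

dip-slip = rate × time = 0.240 m/kyr × 4.08 Ma = 979.2 m
heave = dip-slip × cos(dip) = 979.2 × cos(45.4°) = 688 m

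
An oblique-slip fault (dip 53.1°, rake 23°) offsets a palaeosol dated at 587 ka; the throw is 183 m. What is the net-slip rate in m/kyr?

dip-slip = throw / sin(dip) = 183 / sin(53.1°) = 228.8 m
net slip = dip-slip / sin(rake) = 228.8 / sin(23°) = 585.7 m
rate = 585.7 m / 587 ka = 0.000998 m/yr = 0.998 m/kyr

0.998 m/kyr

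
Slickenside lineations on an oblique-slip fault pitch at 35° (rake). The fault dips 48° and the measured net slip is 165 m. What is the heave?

63.3 m

dip-slip = net slip × sin(rake) = 165 m × sin(35°) = 94.64 m
heave = dip-slip × cos(dip) = 94.64 × cos(48°) = 63.3 m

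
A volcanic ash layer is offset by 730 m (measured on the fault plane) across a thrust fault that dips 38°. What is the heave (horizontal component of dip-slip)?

heave = dip-slip × cos(dip) = 730 m × cos(38°) = 575 m

575 m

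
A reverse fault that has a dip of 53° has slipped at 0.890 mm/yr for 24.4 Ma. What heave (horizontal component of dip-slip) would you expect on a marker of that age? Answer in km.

dip-slip = rate × time = 0.890 mm/yr × 24.4 Ma = 21720 m
heave = dip-slip × cos(dip) = 21720 × cos(53°) = 13100 m = 13.1 km

13.1 km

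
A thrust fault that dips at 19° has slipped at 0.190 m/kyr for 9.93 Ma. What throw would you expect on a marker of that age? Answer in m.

dip-slip = rate × time = 0.190 m/kyr × 9.93 Ma = 1887 m
throw = dip-slip × sin(dip) = 1887 × sin(19°) = 614 m

614 m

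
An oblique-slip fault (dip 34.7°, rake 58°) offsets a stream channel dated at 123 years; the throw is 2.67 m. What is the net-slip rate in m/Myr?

dip-slip = throw / sin(dip) = 2.67 / sin(34.7°) = 4.690 m
net slip = dip-slip / sin(rake) = 4.690 / sin(58°) = 5.531 m
rate = 5.531 m / 123 years = 0.0450 m/yr = 45000 m/Myr

45000 m/Myr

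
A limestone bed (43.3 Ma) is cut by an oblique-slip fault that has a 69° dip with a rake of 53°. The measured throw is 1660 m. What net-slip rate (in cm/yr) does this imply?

0.00514 cm/yr

dip-slip = throw / sin(dip) = 1660 / sin(69°) = 1778 m
net slip = dip-slip / sin(rake) = 1778 / sin(53°) = 2226 m
rate = 2226 m / 43.3 Ma = 0.0000514 m/yr = 0.00514 cm/yr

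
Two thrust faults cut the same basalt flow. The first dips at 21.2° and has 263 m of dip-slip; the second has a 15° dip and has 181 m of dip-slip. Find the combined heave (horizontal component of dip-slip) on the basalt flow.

heave_A = 263 × cos(21.2°) = 245.2 m
heave_B = 181 × cos(15°) = 174.8 m
total = 245.2 + 174.8 = 420 m

420 m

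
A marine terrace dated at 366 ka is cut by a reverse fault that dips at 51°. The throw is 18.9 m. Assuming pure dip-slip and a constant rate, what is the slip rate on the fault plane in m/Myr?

66.4 m/Myr

dip-slip = throw / sin(dip) = 18.9 m / sin(51°) = 24.32 m
rate = 24.32 m / 366 ka = 0.0000664 m/yr = 66.4 m/Myr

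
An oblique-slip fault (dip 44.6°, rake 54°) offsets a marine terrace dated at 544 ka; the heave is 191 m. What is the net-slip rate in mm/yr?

dip-slip = heave / cos(dip) = 191 / cos(44.6°) = 268.2 m
net slip = dip-slip / sin(rake) = 268.2 / sin(54°) = 331.6 m
rate = 331.6 m / 544 ka = 0.000610 m/yr = 0.610 mm/yr

0.610 mm/yr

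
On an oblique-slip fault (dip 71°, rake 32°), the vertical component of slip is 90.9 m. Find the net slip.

dip-slip = throw / sin(dip) = 90.9 / sin(71°) = 96.14 m
net slip = dip-slip / sin(rake) = 96.14 / sin(32°) = 181 m

181 m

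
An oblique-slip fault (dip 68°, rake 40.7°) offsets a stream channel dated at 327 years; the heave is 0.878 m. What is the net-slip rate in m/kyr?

dip-slip = heave / cos(dip) = 0.878 / cos(68°) = 2.344 m
net slip = dip-slip / sin(rake) = 2.344 / sin(40.7°) = 3.594 m
rate = 3.594 m / 327 years = 0.0110 m/yr = 11 m/kyr

11 m/kyr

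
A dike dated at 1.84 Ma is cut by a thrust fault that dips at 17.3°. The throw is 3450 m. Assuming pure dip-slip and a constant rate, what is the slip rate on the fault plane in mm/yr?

6.31 mm/yr

dip-slip = throw / sin(dip) = 3450 m / sin(17.3°) = 11600 m
rate = 11600 m / 1.84 Ma = 0.00631 m/yr = 6.31 mm/yr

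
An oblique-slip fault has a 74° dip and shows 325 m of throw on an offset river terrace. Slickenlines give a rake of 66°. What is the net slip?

dip-slip = throw / sin(dip) = 325 / sin(74°) = 338.1 m
net slip = dip-slip / sin(rake) = 338.1 / sin(66°) = 370 m

370 m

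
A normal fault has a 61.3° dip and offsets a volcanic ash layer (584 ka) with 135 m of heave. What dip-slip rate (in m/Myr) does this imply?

dip-slip = heave / cos(dip) = 135 m / cos(61.3°) = 281.1 m
rate = 281.1 m / 584 ka = 0.000481 m/yr = 481 m/Myr

481 m/Myr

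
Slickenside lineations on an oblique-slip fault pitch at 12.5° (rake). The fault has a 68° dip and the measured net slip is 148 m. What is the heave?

dip-slip = net slip × sin(rake) = 148 m × sin(12.5°) = 32.03 m
heave = dip-slip × cos(dip) = 32.03 × cos(68°) = 12 m

12 m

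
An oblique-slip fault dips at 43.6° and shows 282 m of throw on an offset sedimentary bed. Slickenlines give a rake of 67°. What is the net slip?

dip-slip = throw / sin(dip) = 282 / sin(43.6°) = 408.9 m
net slip = dip-slip / sin(rake) = 408.9 / sin(67°) = 444 m

444 m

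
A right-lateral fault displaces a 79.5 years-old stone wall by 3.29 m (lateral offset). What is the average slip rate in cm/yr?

4.14 cm/yr

rate = 3.29 m / 79.5 years = 0.0414 m/yr = 4.14 cm/yr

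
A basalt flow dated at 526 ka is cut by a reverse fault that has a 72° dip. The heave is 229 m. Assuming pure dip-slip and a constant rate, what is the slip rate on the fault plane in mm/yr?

1.41 mm/yr

dip-slip = heave / cos(dip) = 229 m / cos(72°) = 741.1 m
rate = 741.1 m / 526 ka = 0.00141 m/yr = 1.41 mm/yr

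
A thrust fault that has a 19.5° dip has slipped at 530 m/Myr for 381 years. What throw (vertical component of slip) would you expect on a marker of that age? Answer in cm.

dip-slip = rate × time = 530 m/Myr × 381 years = 0.2019 m
throw = dip-slip × sin(dip) = 0.2019 × sin(19.5°) = 0.0674 m = 6.74 cm

6.74 cm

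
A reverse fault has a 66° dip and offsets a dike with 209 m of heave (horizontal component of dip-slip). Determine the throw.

throw = heave × tan(dip) = 209 × tan(66°) = 469 m

469 m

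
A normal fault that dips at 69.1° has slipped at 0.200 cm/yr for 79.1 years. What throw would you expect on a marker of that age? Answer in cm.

14.8 cm

dip-slip = rate × time = 0.200 cm/yr × 79.1 years = 0.1582 m
throw = dip-slip × sin(dip) = 0.1582 × sin(69.1°) = 0.148 m = 14.8 cm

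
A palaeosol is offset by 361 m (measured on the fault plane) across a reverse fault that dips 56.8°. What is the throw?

302 m

throw = dip-slip × sin(dip) = 361 m × sin(56.8°) = 302 m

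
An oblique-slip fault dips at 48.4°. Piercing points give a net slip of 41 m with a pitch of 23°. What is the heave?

dip-slip = net slip × sin(rake) = 41 m × sin(23°) = 16.02 m
heave = dip-slip × cos(dip) = 16.02 × cos(48.4°) = 10.6 m

10.6 m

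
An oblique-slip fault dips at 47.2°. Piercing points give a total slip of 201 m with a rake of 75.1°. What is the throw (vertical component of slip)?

dip-slip = net slip × sin(rake) = 201 m × sin(75.1°) = 194.2 m
throw = dip-slip × sin(dip) = 194.2 × sin(47.2°) = 143 m

143 m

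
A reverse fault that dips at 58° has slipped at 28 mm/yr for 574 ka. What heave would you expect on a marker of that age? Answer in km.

dip-slip = rate × time = 28 mm/yr × 574 ka = 16070 m
heave = dip-slip × cos(dip) = 16070 × cos(58°) = 8520 m = 8.52 km

8.52 km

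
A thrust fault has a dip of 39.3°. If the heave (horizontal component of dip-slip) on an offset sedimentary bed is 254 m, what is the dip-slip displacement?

328 m

dip-slip = heave / cos(dip) = 254 / cos(39.3°) = 328 m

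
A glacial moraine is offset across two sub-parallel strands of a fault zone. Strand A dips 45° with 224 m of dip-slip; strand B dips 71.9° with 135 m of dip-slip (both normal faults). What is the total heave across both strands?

heave_A = 224 × cos(45°) = 158.4 m
heave_B = 135 × cos(71.9°) = 41.94 m
total = 158.4 + 41.94 = 200 m

200 m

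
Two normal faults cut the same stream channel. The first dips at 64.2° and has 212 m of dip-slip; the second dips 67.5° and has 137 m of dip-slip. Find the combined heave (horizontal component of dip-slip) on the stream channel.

heave_A = 212 × cos(64.2°) = 92.27 m
heave_B = 137 × cos(67.5°) = 52.43 m
total = 92.27 + 52.43 = 145 m

145 m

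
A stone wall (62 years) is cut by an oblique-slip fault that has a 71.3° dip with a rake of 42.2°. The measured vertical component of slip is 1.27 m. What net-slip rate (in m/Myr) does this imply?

dip-slip = throw / sin(dip) = 1.27 / sin(71.3°) = 1.341 m
net slip = dip-slip / sin(rake) = 1.341 / sin(42.2°) = 1.996 m
rate = 1.996 m / 62 years = 0.0322 m/yr = 32200 m/Myr

32200 m/Myr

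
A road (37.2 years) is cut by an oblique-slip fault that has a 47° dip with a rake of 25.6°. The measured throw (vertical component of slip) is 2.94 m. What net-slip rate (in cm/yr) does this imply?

dip-slip = throw / sin(dip) = 2.94 / sin(47°) = 4.020 m
net slip = dip-slip / sin(rake) = 4.020 / sin(25.6°) = 9.304 m
rate = 9.304 m / 37.2 years = 0.250 m/yr = 25 cm/yr

25 cm/yr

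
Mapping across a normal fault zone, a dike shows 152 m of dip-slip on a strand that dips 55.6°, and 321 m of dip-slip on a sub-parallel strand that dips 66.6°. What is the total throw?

throw_A = 152 × sin(55.6°) = 125.4 m
throw_B = 321 × sin(66.6°) = 294.6 m
total = 125.4 + 294.6 = 420 m

420 m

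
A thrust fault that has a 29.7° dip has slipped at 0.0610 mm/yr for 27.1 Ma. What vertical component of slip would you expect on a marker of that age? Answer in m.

819 m

dip-slip = rate × time = 0.0610 mm/yr × 27.1 Ma = 1653 m
throw = dip-slip × sin(dip) = 1653 × sin(29.7°) = 819 m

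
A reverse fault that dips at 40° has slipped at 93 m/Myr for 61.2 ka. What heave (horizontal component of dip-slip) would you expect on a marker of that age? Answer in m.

4.36 m

dip-slip = rate × time = 93 m/Myr × 61.2 ka = 5.692 m
heave = dip-slip × cos(dip) = 5.692 × cos(40°) = 4.36 m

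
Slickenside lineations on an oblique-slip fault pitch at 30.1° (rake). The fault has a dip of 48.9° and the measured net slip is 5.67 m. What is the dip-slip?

2.84 m

dip-slip = net slip × sin(rake) = 5.67 m × sin(30.1°) = 2.84 m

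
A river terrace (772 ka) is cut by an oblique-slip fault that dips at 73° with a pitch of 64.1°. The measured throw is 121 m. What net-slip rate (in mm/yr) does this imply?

0.182 mm/yr

dip-slip = throw / sin(dip) = 121 / sin(73°) = 126.5 m
net slip = dip-slip / sin(rake) = 126.5 / sin(64.1°) = 140.7 m
rate = 140.7 m / 772 ka = 0.000182 m/yr = 0.182 mm/yr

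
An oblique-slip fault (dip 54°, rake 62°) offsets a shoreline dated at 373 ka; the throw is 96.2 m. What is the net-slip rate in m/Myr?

361 m/Myr

dip-slip = throw / sin(dip) = 96.2 / sin(54°) = 118.9 m
net slip = dip-slip / sin(rake) = 118.9 / sin(62°) = 134.7 m
rate = 134.7 m / 373 ka = 0.000361 m/yr = 361 m/Myr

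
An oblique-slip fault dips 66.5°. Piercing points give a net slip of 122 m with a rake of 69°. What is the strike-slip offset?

43.7 m

strike-slip = net slip × cos(rake) = 122 m × cos(69°) = 43.7 m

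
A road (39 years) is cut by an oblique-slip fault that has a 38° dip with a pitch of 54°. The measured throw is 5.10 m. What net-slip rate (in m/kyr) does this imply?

263 m/kyr

dip-slip = throw / sin(dip) = 5.10 / sin(38°) = 8.284 m
net slip = dip-slip / sin(rake) = 8.284 / sin(54°) = 10.24 m
rate = 10.24 m / 39 years = 0.263 m/yr = 263 m/kyr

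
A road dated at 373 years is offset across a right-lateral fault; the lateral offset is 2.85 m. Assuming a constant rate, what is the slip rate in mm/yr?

rate = 2.85 m / 373 years = 0.00764 m/yr = 7.64 mm/yr

7.64 mm/yr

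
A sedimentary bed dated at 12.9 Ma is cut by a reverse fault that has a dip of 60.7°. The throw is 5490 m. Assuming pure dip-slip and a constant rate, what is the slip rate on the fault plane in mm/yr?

dip-slip = throw / sin(dip) = 5490 m / sin(60.7°) = 6295 m
rate = 6295 m / 12.9 Ma = 0.000488 m/yr = 0.488 mm/yr

0.488 mm/yr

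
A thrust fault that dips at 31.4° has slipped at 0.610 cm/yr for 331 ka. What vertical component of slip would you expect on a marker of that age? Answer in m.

1050 m

dip-slip = rate × time = 0.610 cm/yr × 331 ka = 2019 m
throw = dip-slip × sin(dip) = 2019 × sin(31.4°) = 1050 m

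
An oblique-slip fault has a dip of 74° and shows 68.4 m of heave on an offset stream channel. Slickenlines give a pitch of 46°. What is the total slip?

345 m

dip-slip = heave / cos(dip) = 68.4 / cos(74°) = 248.2 m
net slip = dip-slip / sin(rake) = 248.2 / sin(46°) = 345 m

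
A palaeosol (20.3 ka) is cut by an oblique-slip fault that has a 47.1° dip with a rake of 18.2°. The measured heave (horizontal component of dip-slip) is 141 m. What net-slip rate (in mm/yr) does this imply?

dip-slip = heave / cos(dip) = 141 / cos(47.1°) = 207.1 m
net slip = dip-slip / sin(rake) = 207.1 / sin(18.2°) = 663.2 m
rate = 663.2 m / 20.3 ka = 0.0327 m/yr = 32.7 mm/yr

32.7 mm/yr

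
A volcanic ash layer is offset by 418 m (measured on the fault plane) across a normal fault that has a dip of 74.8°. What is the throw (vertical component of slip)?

throw = dip-slip × sin(dip) = 418 m × sin(74.8°) = 403 m

403 m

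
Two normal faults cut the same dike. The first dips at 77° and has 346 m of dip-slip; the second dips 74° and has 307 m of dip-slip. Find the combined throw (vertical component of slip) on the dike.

throw_A = 346 × sin(77°) = 337.1 m
throw_B = 307 × sin(74°) = 295.1 m
total = 337.1 + 295.1 = 632 m

632 m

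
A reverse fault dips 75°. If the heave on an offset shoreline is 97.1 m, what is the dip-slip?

dip-slip = heave / cos(dip) = 97.1 / cos(75°) = 375 m

375 m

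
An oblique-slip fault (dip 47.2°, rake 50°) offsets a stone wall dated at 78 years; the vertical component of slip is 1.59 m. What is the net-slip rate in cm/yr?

3.63 cm/yr

dip-slip = throw / sin(dip) = 1.59 / sin(47.2°) = 2.167 m
net slip = dip-slip / sin(rake) = 2.167 / sin(50°) = 2.829 m
rate = 2.829 m / 78 years = 0.0363 m/yr = 3.63 cm/yr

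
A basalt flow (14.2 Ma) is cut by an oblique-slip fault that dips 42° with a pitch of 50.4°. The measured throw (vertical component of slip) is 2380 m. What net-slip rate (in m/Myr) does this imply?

325 m/Myr

dip-slip = throw / sin(dip) = 2380 / sin(42°) = 3557 m
net slip = dip-slip / sin(rake) = 3557 / sin(50.4°) = 4616 m
rate = 4616 m / 14.2 Ma = 0.000325 m/yr = 325 m/Myr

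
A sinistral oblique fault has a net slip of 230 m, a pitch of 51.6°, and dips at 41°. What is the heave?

136 m

dip-slip = net slip × sin(rake) = 230 m × sin(51.6°) = 180.2 m
heave = dip-slip × cos(dip) = 180.2 × cos(41°) = 136 m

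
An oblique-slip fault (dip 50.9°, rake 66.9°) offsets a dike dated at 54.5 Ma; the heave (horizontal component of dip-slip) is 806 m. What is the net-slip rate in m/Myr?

25.5 m/Myr

dip-slip = heave / cos(dip) = 806 / cos(50.9°) = 1278 m
net slip = dip-slip / sin(rake) = 1278 / sin(66.9°) = 1389 m
rate = 1389 m / 54.5 Ma = 0.0000255 m/yr = 25.5 m/Myr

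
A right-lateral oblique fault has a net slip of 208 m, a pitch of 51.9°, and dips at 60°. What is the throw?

142 m

dip-slip = net slip × sin(rake) = 208 m × sin(51.9°) = 163.7 m
throw = dip-slip × sin(dip) = 163.7 × sin(60°) = 142 m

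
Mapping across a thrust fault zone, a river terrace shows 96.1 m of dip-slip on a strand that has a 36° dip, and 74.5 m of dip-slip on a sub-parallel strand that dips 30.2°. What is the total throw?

throw_A = 96.1 × sin(36°) = 56.49 m
throw_B = 74.5 × sin(30.2°) = 37.47 m
total = 56.49 + 37.47 = 94 m

94 m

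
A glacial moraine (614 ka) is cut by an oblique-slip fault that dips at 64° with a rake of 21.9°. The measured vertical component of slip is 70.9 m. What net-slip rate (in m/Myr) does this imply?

dip-slip = throw / sin(dip) = 70.9 / sin(64°) = 78.88 m
net slip = dip-slip / sin(rake) = 78.88 / sin(21.9°) = 211.5 m
rate = 211.5 m / 614 ka = 0.000344 m/yr = 344 m/Myr

344 m/Myr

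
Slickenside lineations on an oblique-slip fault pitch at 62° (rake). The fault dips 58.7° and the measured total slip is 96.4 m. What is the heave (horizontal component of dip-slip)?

dip-slip = net slip × sin(rake) = 96.4 m × sin(62°) = 85.12 m
heave = dip-slip × cos(dip) = 85.12 × cos(58.7°) = 44.2 m

44.2 m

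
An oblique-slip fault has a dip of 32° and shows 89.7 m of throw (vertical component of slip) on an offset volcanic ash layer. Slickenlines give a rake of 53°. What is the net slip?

dip-slip = throw / sin(dip) = 89.7 / sin(32°) = 169.3 m
net slip = dip-slip / sin(rake) = 169.3 / sin(53°) = 212 m

212 m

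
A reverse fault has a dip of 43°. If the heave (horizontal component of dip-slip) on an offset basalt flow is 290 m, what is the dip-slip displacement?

397 m

dip-slip = heave / cos(dip) = 290 / cos(43°) = 397 m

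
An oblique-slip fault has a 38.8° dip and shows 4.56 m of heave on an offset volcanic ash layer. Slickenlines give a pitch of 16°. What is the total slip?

dip-slip = heave / cos(dip) = 4.56 / cos(38.8°) = 5.851 m
net slip = dip-slip / sin(rake) = 5.851 / sin(16°) = 21.2 m

21.2 m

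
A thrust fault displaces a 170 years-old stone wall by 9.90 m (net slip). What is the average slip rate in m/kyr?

58.2 m/kyr

rate = 9.90 m / 170 years = 0.0582 m/yr = 58.2 m/kyr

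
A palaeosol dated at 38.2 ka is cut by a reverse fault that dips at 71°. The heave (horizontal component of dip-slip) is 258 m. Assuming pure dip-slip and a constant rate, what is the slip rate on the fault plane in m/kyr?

dip-slip = heave / cos(dip) = 258 m / cos(71°) = 792.5 m
rate = 792.5 m / 38.2 ka = 0.0207 m/yr = 20.7 m/kyr

20.7 m/kyr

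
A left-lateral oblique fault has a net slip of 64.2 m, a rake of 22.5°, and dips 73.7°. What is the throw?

dip-slip = net slip × sin(rake) = 64.2 m × sin(22.5°) = 24.57 m
throw = dip-slip × sin(dip) = 24.57 × sin(73.7°) = 23.6 m

23.6 m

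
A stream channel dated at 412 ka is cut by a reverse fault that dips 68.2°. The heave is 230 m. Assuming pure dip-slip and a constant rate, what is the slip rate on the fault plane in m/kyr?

dip-slip = heave / cos(dip) = 230 m / cos(68.2°) = 619.3 m
rate = 619.3 m / 412 ka = 0.00150 m/yr = 1.50 m/kyr

1.50 m/kyr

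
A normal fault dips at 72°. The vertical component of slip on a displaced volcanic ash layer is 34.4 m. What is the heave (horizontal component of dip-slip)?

11.2 m

heave = throw / tan(dip) = 34.4 / tan(72°) = 11.2 m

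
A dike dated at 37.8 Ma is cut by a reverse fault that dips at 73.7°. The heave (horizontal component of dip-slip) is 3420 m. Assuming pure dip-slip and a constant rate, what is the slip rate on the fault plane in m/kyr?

dip-slip = heave / cos(dip) = 3420 m / cos(73.7°) = 12190 m
rate = 12190 m / 37.8 Ma = 0.000322 m/yr = 0.322 m/kyr

0.322 m/kyr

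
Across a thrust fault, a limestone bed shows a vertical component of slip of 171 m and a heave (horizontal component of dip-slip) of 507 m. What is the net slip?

net slip = √(throw² + heave²) = √(171² + 507²) = 535 m

535 m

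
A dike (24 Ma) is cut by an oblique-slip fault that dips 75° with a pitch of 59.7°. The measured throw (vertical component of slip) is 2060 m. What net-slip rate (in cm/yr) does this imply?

dip-slip = throw / sin(dip) = 2060 / sin(75°) = 2133 m
net slip = dip-slip / sin(rake) = 2133 / sin(59.7°) = 2470 m
rate = 2470 m / 24 Ma = 0.000103 m/yr = 0.0103 cm/yr

0.0103 cm/yr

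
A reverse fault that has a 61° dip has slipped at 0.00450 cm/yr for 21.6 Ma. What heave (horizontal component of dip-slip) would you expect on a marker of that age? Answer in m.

471 m

dip-slip = rate × time = 0.00450 cm/yr × 21.6 Ma = 972 m
heave = dip-slip × cos(dip) = 972 × cos(61°) = 471 m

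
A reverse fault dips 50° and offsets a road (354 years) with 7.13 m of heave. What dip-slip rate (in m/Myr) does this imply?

dip-slip = heave / cos(dip) = 7.13 m / cos(50°) = 11.09 m
rate = 11.09 m / 354 years = 0.0313 m/yr = 31300 m/Myr

31300 m/Myr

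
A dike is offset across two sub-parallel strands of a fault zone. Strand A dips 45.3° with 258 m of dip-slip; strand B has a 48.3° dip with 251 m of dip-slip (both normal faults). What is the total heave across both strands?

348 m

heave_A = 258 × cos(45.3°) = 181.5 m
heave_B = 251 × cos(48.3°) = 167 m
total = 181.5 + 167 = 348 m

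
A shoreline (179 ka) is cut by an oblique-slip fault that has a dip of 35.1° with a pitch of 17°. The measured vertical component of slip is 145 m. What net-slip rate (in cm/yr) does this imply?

dip-slip = throw / sin(dip) = 145 / sin(35.1°) = 252.2 m
net slip = dip-slip / sin(rake) = 252.2 / sin(17°) = 862.5 m
rate = 862.5 m / 179 ka = 0.00482 m/yr = 0.482 cm/yr

0.482 cm/yr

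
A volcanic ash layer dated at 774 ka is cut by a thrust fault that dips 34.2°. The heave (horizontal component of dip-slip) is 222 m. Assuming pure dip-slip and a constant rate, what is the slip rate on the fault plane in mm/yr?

dip-slip = heave / cos(dip) = 222 m / cos(34.2°) = 268.4 m
rate = 268.4 m / 774 ka = 0.000347 m/yr = 0.347 mm/yr

0.347 mm/yr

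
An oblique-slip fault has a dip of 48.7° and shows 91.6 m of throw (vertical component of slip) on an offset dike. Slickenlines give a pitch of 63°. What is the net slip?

137 m

dip-slip = throw / sin(dip) = 91.6 / sin(48.7°) = 121.9 m
net slip = dip-slip / sin(rake) = 121.9 / sin(63°) = 137 m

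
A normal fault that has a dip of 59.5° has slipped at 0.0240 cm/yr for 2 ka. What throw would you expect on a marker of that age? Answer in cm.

dip-slip = rate × time = 0.0240 cm/yr × 2 ka = 0.4800 m
throw = dip-slip × sin(dip) = 0.4800 × sin(59.5°) = 0.414 m = 41.4 cm

41.4 cm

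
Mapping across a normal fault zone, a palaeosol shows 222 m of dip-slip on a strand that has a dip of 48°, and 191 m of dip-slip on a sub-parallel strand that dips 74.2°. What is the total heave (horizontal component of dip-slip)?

heave_A = 222 × cos(48°) = 148.5 m
heave_B = 191 × cos(74.2°) = 52.01 m
total = 148.5 + 52.01 = 201 m

201 m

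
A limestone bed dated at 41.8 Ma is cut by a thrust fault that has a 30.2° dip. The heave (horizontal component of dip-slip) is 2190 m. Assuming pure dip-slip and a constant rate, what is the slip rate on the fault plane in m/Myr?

60.6 m/Myr

dip-slip = heave / cos(dip) = 2190 m / cos(30.2°) = 2534 m
rate = 2534 m / 41.8 Ma = 0.0000606 m/yr = 60.6 m/Myr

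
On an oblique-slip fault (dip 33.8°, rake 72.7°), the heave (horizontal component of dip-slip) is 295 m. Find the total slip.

dip-slip = heave / cos(dip) = 295 / cos(33.8°) = 355 m
net slip = dip-slip / sin(rake) = 355 / sin(72.7°) = 372 m

372 m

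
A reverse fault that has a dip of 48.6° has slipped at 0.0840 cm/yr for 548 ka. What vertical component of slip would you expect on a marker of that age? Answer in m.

dip-slip = rate × time = 0.0840 cm/yr × 548 ka = 460.3 m
throw = dip-slip × sin(dip) = 460.3 × sin(48.6°) = 345 m

345 m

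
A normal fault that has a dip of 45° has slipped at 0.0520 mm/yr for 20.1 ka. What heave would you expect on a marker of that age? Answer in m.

dip-slip = rate × time = 0.0520 mm/yr × 20.1 ka = 1.045 m
heave = dip-slip × cos(dip) = 1.045 × cos(45°) = 0.739 m

0.739 m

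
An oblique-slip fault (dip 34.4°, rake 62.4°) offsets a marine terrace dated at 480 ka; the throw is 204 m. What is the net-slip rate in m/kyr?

0.849 m/kyr

dip-slip = throw / sin(dip) = 204 / sin(34.4°) = 361.1 m
net slip = dip-slip / sin(rake) = 361.1 / sin(62.4°) = 407.4 m
rate = 407.4 m / 480 ka = 0.000849 m/yr = 0.849 m/kyr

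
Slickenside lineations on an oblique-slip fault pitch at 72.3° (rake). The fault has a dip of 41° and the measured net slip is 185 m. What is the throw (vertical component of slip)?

116 m

dip-slip = net slip × sin(rake) = 185 m × sin(72.3°) = 176.2 m
throw = dip-slip × sin(dip) = 176.2 × sin(41°) = 116 m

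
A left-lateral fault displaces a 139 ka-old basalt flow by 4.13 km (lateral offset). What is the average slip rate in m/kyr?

rate = 4.13 km / 139 ka = 0.0297 m/yr = 29.7 m/kyr

29.7 m/kyr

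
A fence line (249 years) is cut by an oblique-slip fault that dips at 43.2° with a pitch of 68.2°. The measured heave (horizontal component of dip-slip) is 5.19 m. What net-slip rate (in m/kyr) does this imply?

dip-slip = heave / cos(dip) = 5.19 / cos(43.2°) = 7.120 m
net slip = dip-slip / sin(rake) = 7.120 / sin(68.2°) = 7.668 m
rate = 7.668 m / 249 years = 0.0308 m/yr = 30.8 m/kyr

30.8 m/kyr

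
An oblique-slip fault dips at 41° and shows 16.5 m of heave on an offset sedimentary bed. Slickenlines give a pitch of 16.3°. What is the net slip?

dip-slip = heave / cos(dip) = 16.5 / cos(41°) = 21.86 m
net slip = dip-slip / sin(rake) = 21.86 / sin(16.3°) = 77.9 m

77.9 m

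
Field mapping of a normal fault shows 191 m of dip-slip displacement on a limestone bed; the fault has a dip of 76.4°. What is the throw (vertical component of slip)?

186 m

throw = dip-slip × sin(dip) = 191 m × sin(76.4°) = 186 m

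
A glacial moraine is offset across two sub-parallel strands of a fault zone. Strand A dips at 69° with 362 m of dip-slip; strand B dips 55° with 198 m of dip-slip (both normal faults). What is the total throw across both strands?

500 m

throw_A = 362 × sin(69°) = 338 m
throw_B = 198 × sin(55°) = 162.2 m
total = 338 + 162.2 = 500 m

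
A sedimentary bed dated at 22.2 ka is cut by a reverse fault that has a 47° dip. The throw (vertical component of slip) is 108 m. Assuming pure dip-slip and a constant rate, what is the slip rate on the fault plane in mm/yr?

6.65 mm/yr

dip-slip = throw / sin(dip) = 108 m / sin(47°) = 147.7 m
rate = 147.7 m / 22.2 ka = 0.00665 m/yr = 6.65 mm/yr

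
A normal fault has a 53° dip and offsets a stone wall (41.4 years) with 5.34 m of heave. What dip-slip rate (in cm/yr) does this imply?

dip-slip = heave / cos(dip) = 5.34 m / cos(53°) = 8.873 m
rate = 8.873 m / 41.4 years = 0.214 m/yr = 21.4 cm/yr

21.4 cm/yr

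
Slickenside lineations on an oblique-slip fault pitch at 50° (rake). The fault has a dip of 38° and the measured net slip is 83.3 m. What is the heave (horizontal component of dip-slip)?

dip-slip = net slip × sin(rake) = 83.3 m × sin(50°) = 63.81 m
heave = dip-slip × cos(dip) = 63.81 × cos(38°) = 50.3 m

50.3 m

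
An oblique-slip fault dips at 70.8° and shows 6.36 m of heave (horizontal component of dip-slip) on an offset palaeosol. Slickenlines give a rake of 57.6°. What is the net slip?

22.9 m

dip-slip = heave / cos(dip) = 6.36 / cos(70.8°) = 19.34 m
net slip = dip-slip / sin(rake) = 19.34 / sin(57.6°) = 22.9 m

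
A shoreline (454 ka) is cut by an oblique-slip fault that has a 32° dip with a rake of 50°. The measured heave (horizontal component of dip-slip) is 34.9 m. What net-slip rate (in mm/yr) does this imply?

dip-slip = heave / cos(dip) = 34.9 / cos(32°) = 41.15 m
net slip = dip-slip / sin(rake) = 41.15 / sin(50°) = 53.72 m
rate = 53.72 m / 454 ka = 0.000118 m/yr = 0.118 mm/yr

0.118 mm/yr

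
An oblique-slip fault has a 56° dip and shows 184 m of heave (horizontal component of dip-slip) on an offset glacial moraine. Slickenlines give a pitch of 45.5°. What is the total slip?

dip-slip = heave / cos(dip) = 184 / cos(56°) = 329 m
net slip = dip-slip / sin(rake) = 329 / sin(45.5°) = 461 m

461 m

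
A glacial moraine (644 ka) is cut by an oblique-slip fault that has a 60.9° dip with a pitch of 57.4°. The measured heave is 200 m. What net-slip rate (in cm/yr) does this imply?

dip-slip = heave / cos(dip) = 200 / cos(60.9°) = 411.2 m
net slip = dip-slip / sin(rake) = 411.2 / sin(57.4°) = 488.1 m
rate = 488.1 m / 644 ka = 0.000758 m/yr = 0.0758 cm/yr

0.0758 cm/yr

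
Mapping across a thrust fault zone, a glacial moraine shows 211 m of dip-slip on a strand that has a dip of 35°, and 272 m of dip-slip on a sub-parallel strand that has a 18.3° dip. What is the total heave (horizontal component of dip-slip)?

431 m

heave_A = 211 × cos(35°) = 172.8 m
heave_B = 272 × cos(18.3°) = 258.2 m
total = 172.8 + 258.2 = 431 m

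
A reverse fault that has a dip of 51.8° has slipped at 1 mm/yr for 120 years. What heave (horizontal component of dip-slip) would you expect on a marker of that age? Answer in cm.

dip-slip = rate × time = 1 mm/yr × 120 years = 0.1200 m
heave = dip-slip × cos(dip) = 0.1200 × cos(51.8°) = 0.0742 m = 7.42 cm

7.42 cm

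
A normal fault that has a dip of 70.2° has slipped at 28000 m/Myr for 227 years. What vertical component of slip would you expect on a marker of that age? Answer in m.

5.98 m

dip-slip = rate × time = 28000 m/Myr × 227 years = 6.356 m
throw = dip-slip × sin(dip) = 6.356 × sin(70.2°) = 5.98 m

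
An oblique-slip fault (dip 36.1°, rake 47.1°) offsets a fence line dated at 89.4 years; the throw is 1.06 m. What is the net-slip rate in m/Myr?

dip-slip = throw / sin(dip) = 1.06 / sin(36.1°) = 1.799 m
net slip = dip-slip / sin(rake) = 1.799 / sin(47.1°) = 2.456 m
rate = 2.456 m / 89.4 years = 0.0275 m/yr = 27500 m/Myr

27500 m/Myr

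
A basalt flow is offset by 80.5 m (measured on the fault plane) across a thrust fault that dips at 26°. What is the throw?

35.3 m

throw = dip-slip × sin(dip) = 80.5 m × sin(26°) = 35.3 m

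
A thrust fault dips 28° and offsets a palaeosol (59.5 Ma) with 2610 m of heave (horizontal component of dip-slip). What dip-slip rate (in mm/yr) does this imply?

0.0497 mm/yr

dip-slip = heave / cos(dip) = 2610 m / cos(28°) = 2956 m
rate = 2956 m / 59.5 Ma = 0.0000497 m/yr = 0.0497 mm/yr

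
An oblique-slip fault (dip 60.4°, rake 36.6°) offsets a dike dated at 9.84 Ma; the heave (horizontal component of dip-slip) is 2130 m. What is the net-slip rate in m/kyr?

dip-slip = heave / cos(dip) = 2130 / cos(60.4°) = 4312 m
net slip = dip-slip / sin(rake) = 4312 / sin(36.6°) = 7233 m
rate = 7233 m / 9.84 Ma = 0.000735 m/yr = 0.735 m/kyr

0.735 m/kyr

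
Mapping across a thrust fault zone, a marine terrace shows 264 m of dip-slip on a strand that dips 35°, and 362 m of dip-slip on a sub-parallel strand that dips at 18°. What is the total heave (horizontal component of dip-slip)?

heave_A = 264 × cos(35°) = 216.3 m
heave_B = 362 × cos(18°) = 344.3 m
total = 216.3 + 344.3 = 561 m

561 m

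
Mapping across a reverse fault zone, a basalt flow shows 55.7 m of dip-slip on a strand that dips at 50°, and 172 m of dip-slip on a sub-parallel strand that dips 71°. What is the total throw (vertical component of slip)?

throw_A = 55.7 × sin(50°) = 42.67 m
throw_B = 172 × sin(71°) = 162.6 m
total = 42.67 + 162.6 = 205 m

205 m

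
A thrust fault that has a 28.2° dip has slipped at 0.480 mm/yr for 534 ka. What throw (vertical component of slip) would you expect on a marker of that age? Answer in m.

dip-slip = rate × time = 0.480 mm/yr × 534 ka = 256.3 m
throw = dip-slip × sin(dip) = 256.3 × sin(28.2°) = 121 m

121 m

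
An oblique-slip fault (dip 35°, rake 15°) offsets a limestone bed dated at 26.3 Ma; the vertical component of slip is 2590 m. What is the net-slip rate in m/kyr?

dip-slip = throw / sin(dip) = 2590 / sin(35°) = 4516 m
net slip = dip-slip / sin(rake) = 4516 / sin(15°) = 17450 m
rate = 17450 m / 26.3 Ma = 0.000663 m/yr = 0.663 m/kyr

0.663 m/kyr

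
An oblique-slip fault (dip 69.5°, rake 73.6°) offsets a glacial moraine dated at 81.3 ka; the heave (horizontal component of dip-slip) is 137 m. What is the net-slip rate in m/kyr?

dip-slip = heave / cos(dip) = 137 / cos(69.5°) = 391.2 m
net slip = dip-slip / sin(rake) = 391.2 / sin(73.6°) = 407.8 m
rate = 407.8 m / 81.3 ka = 0.00502 m/yr = 5.02 m/kyr

5.02 m/kyr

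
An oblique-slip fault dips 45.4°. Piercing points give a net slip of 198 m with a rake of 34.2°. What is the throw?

dip-slip = net slip × sin(rake) = 198 m × sin(34.2°) = 111.3 m
throw = dip-slip × sin(dip) = 111.3 × sin(45.4°) = 79.2 m

79.2 m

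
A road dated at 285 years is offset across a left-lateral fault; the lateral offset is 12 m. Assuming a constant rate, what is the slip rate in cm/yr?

rate = 12 m / 285 years = 0.0421 m/yr = 4.21 cm/yr

4.21 cm/yr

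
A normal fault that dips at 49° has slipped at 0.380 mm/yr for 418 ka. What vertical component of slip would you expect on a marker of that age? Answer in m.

dip-slip = rate × time = 0.380 mm/yr × 418 ka = 158.8 m
throw = dip-slip × sin(dip) = 158.8 × sin(49°) = 120 m

120 m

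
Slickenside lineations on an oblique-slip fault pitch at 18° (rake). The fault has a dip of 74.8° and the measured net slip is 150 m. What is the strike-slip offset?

143 m

strike-slip = net slip × cos(rake) = 150 m × cos(18°) = 143 m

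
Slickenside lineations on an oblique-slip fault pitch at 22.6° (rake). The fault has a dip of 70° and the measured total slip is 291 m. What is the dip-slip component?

dip-slip = net slip × sin(rake) = 291 m × sin(22.6°) = 112 m

112 m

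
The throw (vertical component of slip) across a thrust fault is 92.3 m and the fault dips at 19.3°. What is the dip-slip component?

dip-slip = throw / sin(dip) = 92.3 / sin(19.3°) = 279 m

279 m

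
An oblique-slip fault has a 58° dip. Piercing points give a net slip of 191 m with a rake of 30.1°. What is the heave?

dip-slip = net slip × sin(rake) = 191 m × sin(30.1°) = 95.79 m
heave = dip-slip × cos(dip) = 95.79 × cos(58°) = 50.8 m

50.8 m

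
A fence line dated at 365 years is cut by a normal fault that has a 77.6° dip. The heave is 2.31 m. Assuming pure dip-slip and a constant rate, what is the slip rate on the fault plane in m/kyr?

dip-slip = heave / cos(dip) = 2.31 m / cos(77.6°) = 10.76 m
rate = 10.76 m / 365 years = 0.0295 m/yr = 29.5 m/kyr

29.5 m/kyr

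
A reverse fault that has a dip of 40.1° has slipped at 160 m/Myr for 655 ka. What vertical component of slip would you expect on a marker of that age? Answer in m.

67.5 m

dip-slip = rate × time = 160 m/Myr × 655 ka = 104.8 m
throw = dip-slip × sin(dip) = 104.8 × sin(40.1°) = 67.5 m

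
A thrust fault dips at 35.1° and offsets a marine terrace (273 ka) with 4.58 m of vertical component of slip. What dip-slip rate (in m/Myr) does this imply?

29.2 m/Myr

dip-slip = throw / sin(dip) = 4.58 m / sin(35.1°) = 7.965 m
rate = 7.965 m / 273 ka = 0.0000292 m/yr = 29.2 m/Myr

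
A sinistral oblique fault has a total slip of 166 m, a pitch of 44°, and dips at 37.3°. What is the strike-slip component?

119 m

strike-slip = net slip × cos(rake) = 166 m × cos(44°) = 119 m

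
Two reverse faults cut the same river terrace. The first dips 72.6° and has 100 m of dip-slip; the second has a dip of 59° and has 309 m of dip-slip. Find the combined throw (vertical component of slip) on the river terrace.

360 m

throw_A = 100 × sin(72.6°) = 95.42 m
throw_B = 309 × sin(59°) = 264.9 m
total = 95.42 + 264.9 = 360 m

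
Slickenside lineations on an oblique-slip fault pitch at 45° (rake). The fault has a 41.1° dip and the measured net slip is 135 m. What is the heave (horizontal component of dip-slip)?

dip-slip = net slip × sin(rake) = 135 m × sin(45°) = 95.46 m
heave = dip-slip × cos(dip) = 95.46 × cos(41.1°) = 71.9 m

71.9 m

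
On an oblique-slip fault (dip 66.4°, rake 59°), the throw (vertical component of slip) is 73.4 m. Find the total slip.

dip-slip = throw / sin(dip) = 73.4 / sin(66.4°) = 80.10 m
net slip = dip-slip / sin(rake) = 80.10 / sin(59°) = 93.4 m

93.4 m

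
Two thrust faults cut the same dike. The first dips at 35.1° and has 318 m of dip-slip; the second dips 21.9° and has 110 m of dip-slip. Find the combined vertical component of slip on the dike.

224 m

throw_A = 318 × sin(35.1°) = 182.9 m
throw_B = 110 × sin(21.9°) = 41.03 m
total = 182.9 + 41.03 = 224 m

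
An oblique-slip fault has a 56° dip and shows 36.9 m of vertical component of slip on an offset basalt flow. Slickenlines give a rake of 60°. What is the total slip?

dip-slip = throw / sin(dip) = 36.9 / sin(56°) = 44.51 m
net slip = dip-slip / sin(rake) = 44.51 / sin(60°) = 51.4 m

51.4 m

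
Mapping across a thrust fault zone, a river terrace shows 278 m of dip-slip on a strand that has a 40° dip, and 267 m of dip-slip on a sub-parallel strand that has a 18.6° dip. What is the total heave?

heave_A = 278 × cos(40°) = 213 m
heave_B = 267 × cos(18.6°) = 253.1 m
total = 213 + 253.1 = 466 m

466 m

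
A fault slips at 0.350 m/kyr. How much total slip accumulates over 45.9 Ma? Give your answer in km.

slip = rate × time = 0.350 m/kyr × 45.9 Ma = 16100 m = 16.1 km

16.1 km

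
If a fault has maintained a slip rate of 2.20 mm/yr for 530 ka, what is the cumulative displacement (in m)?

1170 m

slip = rate × time = 2.20 mm/yr × 530 ka = 1170 m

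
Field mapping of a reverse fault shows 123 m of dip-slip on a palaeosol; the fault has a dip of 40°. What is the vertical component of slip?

79.1 m

throw = dip-slip × sin(dip) = 123 m × sin(40°) = 79.1 m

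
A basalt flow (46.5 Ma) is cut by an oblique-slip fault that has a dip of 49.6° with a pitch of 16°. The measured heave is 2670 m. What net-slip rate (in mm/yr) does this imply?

0.321 mm/yr

dip-slip = heave / cos(dip) = 2670 / cos(49.6°) = 4120 m
net slip = dip-slip / sin(rake) = 4120 / sin(16°) = 14950 m
rate = 14950 m / 46.5 Ma = 0.000321 m/yr = 0.321 mm/yr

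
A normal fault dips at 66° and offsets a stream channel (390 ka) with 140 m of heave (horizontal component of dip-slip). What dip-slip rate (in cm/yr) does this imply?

0.0883 cm/yr

dip-slip = heave / cos(dip) = 140 m / cos(66°) = 344.2 m
rate = 344.2 m / 390 ka = 0.000883 m/yr = 0.0883 cm/yr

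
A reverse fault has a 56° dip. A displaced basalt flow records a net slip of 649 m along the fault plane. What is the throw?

538 m

throw = dip-slip × sin(dip) = 649 m × sin(56°) = 538 m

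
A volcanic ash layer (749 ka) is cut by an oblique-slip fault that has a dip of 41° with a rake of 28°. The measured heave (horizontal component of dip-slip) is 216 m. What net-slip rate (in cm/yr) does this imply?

0.0814 cm/yr

dip-slip = heave / cos(dip) = 216 / cos(41°) = 286.2 m
net slip = dip-slip / sin(rake) = 286.2 / sin(28°) = 609.6 m
rate = 609.6 m / 749 ka = 0.000814 m/yr = 0.0814 cm/yr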